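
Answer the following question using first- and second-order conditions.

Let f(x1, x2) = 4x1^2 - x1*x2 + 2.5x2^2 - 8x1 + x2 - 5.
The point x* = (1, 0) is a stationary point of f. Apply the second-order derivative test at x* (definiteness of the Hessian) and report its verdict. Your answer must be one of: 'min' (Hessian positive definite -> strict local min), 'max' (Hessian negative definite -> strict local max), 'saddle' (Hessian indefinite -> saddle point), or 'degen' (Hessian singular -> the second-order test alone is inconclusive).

Compute the Hessian H = grad^2 f:
  H = [[8, -1], [-1, 5]]
Verify stationarity: grad f(x*) = H x* + g = (0, 0).
Eigenvalues of H: 4.6972, 8.3028.
Both eigenvalues > 0, so H is positive definite -> x* is a strict local min.

min


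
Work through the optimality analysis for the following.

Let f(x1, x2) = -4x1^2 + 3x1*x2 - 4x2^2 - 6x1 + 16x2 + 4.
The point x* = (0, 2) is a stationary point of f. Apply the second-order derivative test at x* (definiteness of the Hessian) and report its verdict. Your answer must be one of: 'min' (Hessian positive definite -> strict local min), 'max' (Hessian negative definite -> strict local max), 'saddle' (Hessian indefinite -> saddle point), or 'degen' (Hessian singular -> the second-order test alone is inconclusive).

Compute the Hessian H = grad^2 f:
  H = [[-8, 3], [3, -8]]
Verify stationarity: grad f(x*) = H x* + g = (0, 0).
Eigenvalues of H: -11, -5.
Both eigenvalues < 0, so H is negative definite -> x* is a strict local max.

max


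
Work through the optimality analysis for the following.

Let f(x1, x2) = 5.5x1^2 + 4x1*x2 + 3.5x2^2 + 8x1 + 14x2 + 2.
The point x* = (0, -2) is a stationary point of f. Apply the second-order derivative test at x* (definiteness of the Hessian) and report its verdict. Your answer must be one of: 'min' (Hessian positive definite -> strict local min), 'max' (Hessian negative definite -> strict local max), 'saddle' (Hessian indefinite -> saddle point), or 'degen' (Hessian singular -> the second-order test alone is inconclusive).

Compute the Hessian H = grad^2 f:
  H = [[11, 4], [4, 7]]
Verify stationarity: grad f(x*) = H x* + g = (0, 0).
Eigenvalues of H: 4.5279, 13.4721.
Both eigenvalues > 0, so H is positive definite -> x* is a strict local min.

min


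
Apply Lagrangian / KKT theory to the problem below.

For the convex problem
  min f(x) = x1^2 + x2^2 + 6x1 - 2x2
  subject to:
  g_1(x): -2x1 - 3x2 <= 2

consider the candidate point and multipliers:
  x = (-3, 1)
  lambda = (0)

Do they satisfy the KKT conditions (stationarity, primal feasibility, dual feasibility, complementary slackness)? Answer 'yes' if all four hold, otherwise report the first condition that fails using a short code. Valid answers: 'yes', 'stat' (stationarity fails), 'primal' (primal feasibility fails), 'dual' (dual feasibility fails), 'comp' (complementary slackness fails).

Gradient of f: grad f(x) = Q x + c = (0, 0)
Constraint values g_i(x) = a_i^T x - b_i:
  g_1((-3, 1)) = 1
Stationarity residual: grad f(x) + sum_i lambda_i a_i = (0, 0)
  -> stationarity OK
Primal feasibility (all g_i <= 0): FAILS
Dual feasibility (all lambda_i >= 0): OK
Complementary slackness (lambda_i * g_i(x) = 0 for all i): OK

Verdict: the first failing condition is primal_feasibility -> primal.

primal


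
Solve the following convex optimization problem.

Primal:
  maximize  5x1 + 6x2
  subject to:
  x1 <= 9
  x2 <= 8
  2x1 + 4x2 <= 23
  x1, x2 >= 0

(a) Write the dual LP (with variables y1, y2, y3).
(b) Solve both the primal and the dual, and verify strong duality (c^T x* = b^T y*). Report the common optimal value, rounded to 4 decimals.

The standard primal-dual pair for 'max c^T x s.t. A x <= b, x >= 0' is:
  Dual:  min b^T y  s.t.  A^T y >= c,  y >= 0.

So the dual LP is:
  minimize  9y1 + 8y2 + 23y3
  subject to:
    y1 + 2y3 >= 5
    y2 + 4y3 >= 6
    y1, y2, y3 >= 0

Solving the primal: x* = (9, 1.25).
  primal value c^T x* = 52.5.
Solving the dual: y* = (2, 0, 1.5).
  dual value b^T y* = 52.5.
Strong duality: c^T x* = b^T y*. Confirmed.

52.5


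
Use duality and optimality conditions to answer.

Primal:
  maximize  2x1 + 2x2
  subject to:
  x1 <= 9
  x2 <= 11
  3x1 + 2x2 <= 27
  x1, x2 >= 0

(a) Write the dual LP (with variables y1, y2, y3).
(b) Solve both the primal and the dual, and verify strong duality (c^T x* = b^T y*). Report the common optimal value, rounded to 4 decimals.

The standard primal-dual pair for 'max c^T x s.t. A x <= b, x >= 0' is:
  Dual:  min b^T y  s.t.  A^T y >= c,  y >= 0.

So the dual LP is:
  minimize  9y1 + 11y2 + 27y3
  subject to:
    y1 + 3y3 >= 2
    y2 + 2y3 >= 2
    y1, y2, y3 >= 0

Solving the primal: x* = (1.6667, 11).
  primal value c^T x* = 25.3333.
Solving the dual: y* = (0, 0.6667, 0.6667).
  dual value b^T y* = 25.3333.
Strong duality: c^T x* = b^T y*. Confirmed.

25.3333


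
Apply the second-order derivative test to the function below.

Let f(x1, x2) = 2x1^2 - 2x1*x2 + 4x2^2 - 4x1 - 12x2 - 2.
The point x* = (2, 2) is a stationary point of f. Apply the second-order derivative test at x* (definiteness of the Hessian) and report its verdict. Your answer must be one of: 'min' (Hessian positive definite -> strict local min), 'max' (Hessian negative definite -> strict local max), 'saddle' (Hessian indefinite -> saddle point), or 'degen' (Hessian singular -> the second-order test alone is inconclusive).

Compute the Hessian H = grad^2 f:
  H = [[4, -2], [-2, 8]]
Verify stationarity: grad f(x*) = H x* + g = (0, 0).
Eigenvalues of H: 3.1716, 8.8284.
Both eigenvalues > 0, so H is positive definite -> x* is a strict local min.

min


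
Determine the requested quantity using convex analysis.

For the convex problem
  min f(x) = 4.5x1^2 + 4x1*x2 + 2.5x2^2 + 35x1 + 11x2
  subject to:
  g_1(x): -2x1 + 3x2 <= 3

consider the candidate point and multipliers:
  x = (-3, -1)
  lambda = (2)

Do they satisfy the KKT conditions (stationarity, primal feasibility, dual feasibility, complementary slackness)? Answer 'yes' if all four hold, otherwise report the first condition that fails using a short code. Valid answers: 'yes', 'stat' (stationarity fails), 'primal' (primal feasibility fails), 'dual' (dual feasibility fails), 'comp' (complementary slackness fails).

Gradient of f: grad f(x) = Q x + c = (4, -6)
Constraint values g_i(x) = a_i^T x - b_i:
  g_1((-3, -1)) = 0
Stationarity residual: grad f(x) + sum_i lambda_i a_i = (0, 0)
  -> stationarity OK
Primal feasibility (all g_i <= 0): OK
Dual feasibility (all lambda_i >= 0): OK
Complementary slackness (lambda_i * g_i(x) = 0 for all i): OK

Verdict: yes, KKT holds.

yes


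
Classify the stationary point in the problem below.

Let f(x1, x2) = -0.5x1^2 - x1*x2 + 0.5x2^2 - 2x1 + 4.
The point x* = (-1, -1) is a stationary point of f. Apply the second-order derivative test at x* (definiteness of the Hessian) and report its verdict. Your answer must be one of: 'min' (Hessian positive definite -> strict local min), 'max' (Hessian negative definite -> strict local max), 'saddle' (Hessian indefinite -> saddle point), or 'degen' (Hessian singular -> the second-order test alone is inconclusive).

Compute the Hessian H = grad^2 f:
  H = [[-1, -1], [-1, 1]]
Verify stationarity: grad f(x*) = H x* + g = (0, 0).
Eigenvalues of H: -1.4142, 1.4142.
Eigenvalues have mixed signs, so H is indefinite -> x* is a saddle point.

saddle


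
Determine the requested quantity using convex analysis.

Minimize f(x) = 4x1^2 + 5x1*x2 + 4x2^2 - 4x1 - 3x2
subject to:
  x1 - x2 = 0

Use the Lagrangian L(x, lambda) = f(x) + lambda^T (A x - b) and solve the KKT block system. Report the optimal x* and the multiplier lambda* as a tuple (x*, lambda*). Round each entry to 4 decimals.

Form the Lagrangian:
  L(x, lambda) = (1/2) x^T Q x + c^T x + lambda^T (A x - b)
Stationarity (grad_x L = 0): Q x + c + A^T lambda = 0.
Primal feasibility: A x = b.

This gives the KKT block system:
  [ Q   A^T ] [ x     ]   [-c ]
  [ A    0  ] [ lambda ] = [ b ]

Solving the linear system:
  x*      = (0.2692, 0.2692)
  lambda* = (0.5)
  f(x*)   = -0.9423

x* = (0.2692, 0.2692), lambda* = (0.5)


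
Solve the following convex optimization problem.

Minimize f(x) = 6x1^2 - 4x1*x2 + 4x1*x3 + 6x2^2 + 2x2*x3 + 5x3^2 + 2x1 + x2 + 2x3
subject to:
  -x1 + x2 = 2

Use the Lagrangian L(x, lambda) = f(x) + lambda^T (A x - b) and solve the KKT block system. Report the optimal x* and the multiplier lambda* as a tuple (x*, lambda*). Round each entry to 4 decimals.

Form the Lagrangian:
  L(x, lambda) = (1/2) x^T Q x + c^T x + lambda^T (A x - b)
Stationarity (grad_x L = 0): Q x + c + A^T lambda = 0.
Primal feasibility: A x = b.

This gives the KKT block system:
  [ Q   A^T ] [ x     ]   [-c ]
  [ A    0  ] [ lambda ] = [ b ]

Solving the linear system:
  x*      = (-1.2419, 0.7581, 0.1452)
  lambda* = (-15.3548)
  f(x*)   = 14.6371

x* = (-1.2419, 0.7581, 0.1452), lambda* = (-15.3548)


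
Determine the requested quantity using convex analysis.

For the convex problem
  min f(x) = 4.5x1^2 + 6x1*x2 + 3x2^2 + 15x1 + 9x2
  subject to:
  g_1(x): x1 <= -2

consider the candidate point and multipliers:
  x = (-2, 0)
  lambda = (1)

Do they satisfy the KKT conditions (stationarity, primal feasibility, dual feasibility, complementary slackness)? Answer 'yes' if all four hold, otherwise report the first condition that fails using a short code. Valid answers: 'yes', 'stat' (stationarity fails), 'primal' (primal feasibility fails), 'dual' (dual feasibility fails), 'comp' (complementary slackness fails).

Gradient of f: grad f(x) = Q x + c = (-3, -3)
Constraint values g_i(x) = a_i^T x - b_i:
  g_1((-2, 0)) = 0
Stationarity residual: grad f(x) + sum_i lambda_i a_i = (-2, -3)
  -> stationarity FAILS
Primal feasibility (all g_i <= 0): OK
Dual feasibility (all lambda_i >= 0): OK
Complementary slackness (lambda_i * g_i(x) = 0 for all i): OK

Verdict: the first failing condition is stationarity -> stat.

stat


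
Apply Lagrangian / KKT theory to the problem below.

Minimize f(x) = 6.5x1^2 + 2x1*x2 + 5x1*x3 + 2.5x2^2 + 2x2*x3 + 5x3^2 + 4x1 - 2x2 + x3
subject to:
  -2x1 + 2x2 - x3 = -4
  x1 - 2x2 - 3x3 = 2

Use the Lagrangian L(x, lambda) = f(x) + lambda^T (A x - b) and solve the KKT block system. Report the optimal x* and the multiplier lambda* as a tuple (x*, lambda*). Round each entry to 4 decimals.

Form the Lagrangian:
  L(x, lambda) = (1/2) x^T Q x + c^T x + lambda^T (A x - b)
Stationarity (grad_x L = 0): Q x + c + A^T lambda = 0.
Primal feasibility: A x = b.

This gives the KKT block system:
  [ Q   A^T ] [ x     ]   [-c ]
  [ A    0  ] [ lambda ] = [ b ]

Solving the linear system:
  x*      = (0.3502, -1.4436, 0.4124)
  lambda* = (3.8818, 0.0356)
  f(x*)   = 10.0782

x* = (0.3502, -1.4436, 0.4124), lambda* = (3.8818, 0.0356)


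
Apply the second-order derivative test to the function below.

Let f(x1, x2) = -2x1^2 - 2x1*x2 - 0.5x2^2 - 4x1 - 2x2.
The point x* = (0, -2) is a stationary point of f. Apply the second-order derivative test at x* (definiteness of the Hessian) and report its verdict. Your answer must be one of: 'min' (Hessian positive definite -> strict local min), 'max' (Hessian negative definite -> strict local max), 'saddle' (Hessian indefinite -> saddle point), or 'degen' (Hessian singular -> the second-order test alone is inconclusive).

Compute the Hessian H = grad^2 f:
  H = [[-4, -2], [-2, -1]]
Verify stationarity: grad f(x*) = H x* + g = (0, 0).
Eigenvalues of H: -5, 0.
H has a zero eigenvalue (singular; negative semidefinite but not definite), so H is neither positive definite, negative definite, nor indefinite. The second-order test alone is inconclusive -> degen.
(Indeed, f is constant along the null direction of H through x*, so x* is not a strict local extremum.)

degen


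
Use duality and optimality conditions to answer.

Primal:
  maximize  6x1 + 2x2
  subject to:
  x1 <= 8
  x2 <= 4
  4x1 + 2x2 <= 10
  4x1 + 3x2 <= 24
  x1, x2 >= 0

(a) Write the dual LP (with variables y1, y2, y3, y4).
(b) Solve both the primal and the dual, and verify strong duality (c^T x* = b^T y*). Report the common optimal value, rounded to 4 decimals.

The standard primal-dual pair for 'max c^T x s.t. A x <= b, x >= 0' is:
  Dual:  min b^T y  s.t.  A^T y >= c,  y >= 0.

So the dual LP is:
  minimize  8y1 + 4y2 + 10y3 + 24y4
  subject to:
    y1 + 4y3 + 4y4 >= 6
    y2 + 2y3 + 3y4 >= 2
    y1, y2, y3, y4 >= 0

Solving the primal: x* = (2.5, 0).
  primal value c^T x* = 15.
Solving the dual: y* = (0, 0, 1.5, 0).
  dual value b^T y* = 15.
Strong duality: c^T x* = b^T y*. Confirmed.

15


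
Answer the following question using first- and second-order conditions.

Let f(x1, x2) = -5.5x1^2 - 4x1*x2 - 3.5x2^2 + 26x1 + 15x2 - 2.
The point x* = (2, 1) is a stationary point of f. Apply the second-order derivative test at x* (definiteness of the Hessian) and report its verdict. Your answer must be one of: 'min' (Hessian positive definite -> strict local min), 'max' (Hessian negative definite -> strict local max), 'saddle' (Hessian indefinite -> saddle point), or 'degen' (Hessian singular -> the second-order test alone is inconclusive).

Compute the Hessian H = grad^2 f:
  H = [[-11, -4], [-4, -7]]
Verify stationarity: grad f(x*) = H x* + g = (0, 0).
Eigenvalues of H: -13.4721, -4.5279.
Both eigenvalues < 0, so H is negative definite -> x* is a strict local max.

max


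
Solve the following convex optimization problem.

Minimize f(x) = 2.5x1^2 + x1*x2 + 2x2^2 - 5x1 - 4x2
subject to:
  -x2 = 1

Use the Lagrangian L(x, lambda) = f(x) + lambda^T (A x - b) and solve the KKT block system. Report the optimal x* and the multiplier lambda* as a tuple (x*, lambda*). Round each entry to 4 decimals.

Form the Lagrangian:
  L(x, lambda) = (1/2) x^T Q x + c^T x + lambda^T (A x - b)
Stationarity (grad_x L = 0): Q x + c + A^T lambda = 0.
Primal feasibility: A x = b.

This gives the KKT block system:
  [ Q   A^T ] [ x     ]   [-c ]
  [ A    0  ] [ lambda ] = [ b ]

Solving the linear system:
  x*      = (1.2, -1)
  lambda* = (-6.8)
  f(x*)   = 2.4

x* = (1.2, -1), lambda* = (-6.8)


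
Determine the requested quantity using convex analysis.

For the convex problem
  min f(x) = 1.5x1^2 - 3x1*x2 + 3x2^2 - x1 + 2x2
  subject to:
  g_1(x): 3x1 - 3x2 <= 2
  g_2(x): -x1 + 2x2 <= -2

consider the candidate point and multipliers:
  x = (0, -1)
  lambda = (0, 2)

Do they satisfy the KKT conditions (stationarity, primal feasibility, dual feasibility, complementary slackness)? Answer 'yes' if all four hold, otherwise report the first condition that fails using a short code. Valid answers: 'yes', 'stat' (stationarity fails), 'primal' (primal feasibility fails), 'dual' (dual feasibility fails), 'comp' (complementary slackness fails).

Gradient of f: grad f(x) = Q x + c = (2, -4)
Constraint values g_i(x) = a_i^T x - b_i:
  g_1((0, -1)) = 1
  g_2((0, -1)) = 0
Stationarity residual: grad f(x) + sum_i lambda_i a_i = (0, 0)
  -> stationarity OK
Primal feasibility (all g_i <= 0): FAILS
Dual feasibility (all lambda_i >= 0): OK
Complementary slackness (lambda_i * g_i(x) = 0 for all i): OK

Verdict: the first failing condition is primal_feasibility -> primal.

primal


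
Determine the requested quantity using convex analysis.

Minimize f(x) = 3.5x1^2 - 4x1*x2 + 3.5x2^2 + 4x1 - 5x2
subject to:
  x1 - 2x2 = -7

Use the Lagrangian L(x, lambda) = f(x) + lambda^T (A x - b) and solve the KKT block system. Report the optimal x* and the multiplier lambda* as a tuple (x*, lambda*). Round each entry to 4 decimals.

Form the Lagrangian:
  L(x, lambda) = (1/2) x^T Q x + c^T x + lambda^T (A x - b)
Stationarity (grad_x L = 0): Q x + c + A^T lambda = 0.
Primal feasibility: A x = b.

This gives the KKT block system:
  [ Q   A^T ] [ x     ]   [-c ]
  [ A    0  ] [ lambda ] = [ b ]

Solving the linear system:
  x*      = (0.0526, 3.5263)
  lambda* = (9.7368)
  f(x*)   = 25.3684

x* = (0.0526, 3.5263), lambda* = (9.7368)


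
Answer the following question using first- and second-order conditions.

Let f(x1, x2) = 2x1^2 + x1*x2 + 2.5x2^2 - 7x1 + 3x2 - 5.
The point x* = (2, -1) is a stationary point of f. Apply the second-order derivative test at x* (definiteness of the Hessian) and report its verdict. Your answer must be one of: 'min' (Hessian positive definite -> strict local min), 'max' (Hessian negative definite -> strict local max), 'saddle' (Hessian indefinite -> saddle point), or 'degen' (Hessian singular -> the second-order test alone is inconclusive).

Compute the Hessian H = grad^2 f:
  H = [[4, 1], [1, 5]]
Verify stationarity: grad f(x*) = H x* + g = (0, 0).
Eigenvalues of H: 3.382, 5.618.
Both eigenvalues > 0, so H is positive definite -> x* is a strict local min.

min


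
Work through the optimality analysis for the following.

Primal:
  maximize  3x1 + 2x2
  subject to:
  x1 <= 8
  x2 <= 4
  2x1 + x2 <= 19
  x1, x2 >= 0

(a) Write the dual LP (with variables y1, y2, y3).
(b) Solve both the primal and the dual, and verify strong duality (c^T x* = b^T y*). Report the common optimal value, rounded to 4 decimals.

The standard primal-dual pair for 'max c^T x s.t. A x <= b, x >= 0' is:
  Dual:  min b^T y  s.t.  A^T y >= c,  y >= 0.

So the dual LP is:
  minimize  8y1 + 4y2 + 19y3
  subject to:
    y1 + 2y3 >= 3
    y2 + y3 >= 2
    y1, y2, y3 >= 0

Solving the primal: x* = (7.5, 4).
  primal value c^T x* = 30.5.
Solving the dual: y* = (0, 0.5, 1.5).
  dual value b^T y* = 30.5.
Strong duality: c^T x* = b^T y*. Confirmed.

30.5


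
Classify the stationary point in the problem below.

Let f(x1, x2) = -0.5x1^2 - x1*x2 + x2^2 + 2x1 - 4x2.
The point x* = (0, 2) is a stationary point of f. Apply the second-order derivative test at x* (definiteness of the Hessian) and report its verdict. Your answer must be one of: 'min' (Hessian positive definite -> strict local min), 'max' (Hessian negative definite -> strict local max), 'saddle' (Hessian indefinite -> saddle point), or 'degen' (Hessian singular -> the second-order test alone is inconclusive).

Compute the Hessian H = grad^2 f:
  H = [[-1, -1], [-1, 2]]
Verify stationarity: grad f(x*) = H x* + g = (0, 0).
Eigenvalues of H: -1.3028, 2.3028.
Eigenvalues have mixed signs, so H is indefinite -> x* is a saddle point.

saddle


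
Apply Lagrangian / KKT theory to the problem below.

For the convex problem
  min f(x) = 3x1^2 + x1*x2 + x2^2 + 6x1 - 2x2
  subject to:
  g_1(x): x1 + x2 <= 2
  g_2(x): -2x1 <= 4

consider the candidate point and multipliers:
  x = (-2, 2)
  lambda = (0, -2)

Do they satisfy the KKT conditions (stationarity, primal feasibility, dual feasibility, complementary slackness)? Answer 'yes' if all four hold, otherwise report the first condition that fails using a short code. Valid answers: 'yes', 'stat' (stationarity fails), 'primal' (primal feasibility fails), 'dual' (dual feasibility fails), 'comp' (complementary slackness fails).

Gradient of f: grad f(x) = Q x + c = (-4, 0)
Constraint values g_i(x) = a_i^T x - b_i:
  g_1((-2, 2)) = -2
  g_2((-2, 2)) = 0
Stationarity residual: grad f(x) + sum_i lambda_i a_i = (0, 0)
  -> stationarity OK
Primal feasibility (all g_i <= 0): OK
Dual feasibility (all lambda_i >= 0): FAILS
Complementary slackness (lambda_i * g_i(x) = 0 for all i): OK

Verdict: the first failing condition is dual_feasibility -> dual.

dual


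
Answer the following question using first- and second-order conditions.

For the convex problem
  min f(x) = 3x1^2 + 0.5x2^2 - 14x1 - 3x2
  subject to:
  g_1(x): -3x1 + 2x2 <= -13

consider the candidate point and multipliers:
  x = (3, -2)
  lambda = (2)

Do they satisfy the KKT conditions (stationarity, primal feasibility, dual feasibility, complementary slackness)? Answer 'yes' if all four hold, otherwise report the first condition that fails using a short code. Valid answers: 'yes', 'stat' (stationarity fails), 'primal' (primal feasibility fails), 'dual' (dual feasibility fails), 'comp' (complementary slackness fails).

Gradient of f: grad f(x) = Q x + c = (4, -5)
Constraint values g_i(x) = a_i^T x - b_i:
  g_1((3, -2)) = 0
Stationarity residual: grad f(x) + sum_i lambda_i a_i = (-2, -1)
  -> stationarity FAILS
Primal feasibility (all g_i <= 0): OK
Dual feasibility (all lambda_i >= 0): OK
Complementary slackness (lambda_i * g_i(x) = 0 for all i): OK

Verdict: the first failing condition is stationarity -> stat.

stat


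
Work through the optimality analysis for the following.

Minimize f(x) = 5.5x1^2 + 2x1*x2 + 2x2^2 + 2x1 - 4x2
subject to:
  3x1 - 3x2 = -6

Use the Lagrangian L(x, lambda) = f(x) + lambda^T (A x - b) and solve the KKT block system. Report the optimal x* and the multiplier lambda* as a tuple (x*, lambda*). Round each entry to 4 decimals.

Form the Lagrangian:
  L(x, lambda) = (1/2) x^T Q x + c^T x + lambda^T (A x - b)
Stationarity (grad_x L = 0): Q x + c + A^T lambda = 0.
Primal feasibility: A x = b.

This gives the KKT block system:
  [ Q   A^T ] [ x     ]   [-c ]
  [ A    0  ] [ lambda ] = [ b ]

Solving the linear system:
  x*      = (-0.5263, 1.4737)
  lambda* = (0.2807)
  f(x*)   = -2.6316

x* = (-0.5263, 1.4737), lambda* = (0.2807)


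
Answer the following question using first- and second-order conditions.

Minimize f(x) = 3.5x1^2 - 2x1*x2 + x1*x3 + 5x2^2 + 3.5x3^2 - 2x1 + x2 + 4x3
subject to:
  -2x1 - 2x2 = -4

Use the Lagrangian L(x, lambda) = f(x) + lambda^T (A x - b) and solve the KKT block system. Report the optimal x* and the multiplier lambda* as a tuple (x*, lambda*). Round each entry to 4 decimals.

Form the Lagrangian:
  L(x, lambda) = (1/2) x^T Q x + c^T x + lambda^T (A x - b)
Stationarity (grad_x L = 0): Q x + c + A^T lambda = 0.
Primal feasibility: A x = b.

This gives the KKT block system:
  [ Q   A^T ] [ x     ]   [-c ]
  [ A    0  ] [ lambda ] = [ b ]

Solving the linear system:
  x*      = (1.3219, 0.6781, -0.7603)
  lambda* = (2.5685)
  f(x*)   = 2.6336

x* = (1.3219, 0.6781, -0.7603), lambda* = (2.5685)


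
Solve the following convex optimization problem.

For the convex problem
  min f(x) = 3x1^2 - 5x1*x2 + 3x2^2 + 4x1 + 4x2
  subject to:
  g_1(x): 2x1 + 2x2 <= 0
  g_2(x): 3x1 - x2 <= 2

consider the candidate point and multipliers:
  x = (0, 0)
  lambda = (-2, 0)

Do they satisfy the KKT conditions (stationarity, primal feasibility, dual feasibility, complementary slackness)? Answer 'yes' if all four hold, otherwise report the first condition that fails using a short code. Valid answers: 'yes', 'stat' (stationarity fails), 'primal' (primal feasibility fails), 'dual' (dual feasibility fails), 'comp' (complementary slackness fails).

Gradient of f: grad f(x) = Q x + c = (4, 4)
Constraint values g_i(x) = a_i^T x - b_i:
  g_1((0, 0)) = 0
  g_2((0, 0)) = -2
Stationarity residual: grad f(x) + sum_i lambda_i a_i = (0, 0)
  -> stationarity OK
Primal feasibility (all g_i <= 0): OK
Dual feasibility (all lambda_i >= 0): FAILS
Complementary slackness (lambda_i * g_i(x) = 0 for all i): OK

Verdict: the first failing condition is dual_feasibility -> dual.

dual


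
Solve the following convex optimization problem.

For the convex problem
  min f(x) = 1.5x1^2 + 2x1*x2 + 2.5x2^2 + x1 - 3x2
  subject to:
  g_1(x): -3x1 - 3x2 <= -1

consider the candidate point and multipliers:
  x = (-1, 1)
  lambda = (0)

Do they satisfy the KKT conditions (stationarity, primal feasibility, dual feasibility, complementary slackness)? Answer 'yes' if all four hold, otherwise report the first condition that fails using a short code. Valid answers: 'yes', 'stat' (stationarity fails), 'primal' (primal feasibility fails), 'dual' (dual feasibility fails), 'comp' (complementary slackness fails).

Gradient of f: grad f(x) = Q x + c = (0, 0)
Constraint values g_i(x) = a_i^T x - b_i:
  g_1((-1, 1)) = 1
Stationarity residual: grad f(x) + sum_i lambda_i a_i = (0, 0)
  -> stationarity OK
Primal feasibility (all g_i <= 0): FAILS
Dual feasibility (all lambda_i >= 0): OK
Complementary slackness (lambda_i * g_i(x) = 0 for all i): OK

Verdict: the first failing condition is primal_feasibility -> primal.

primal


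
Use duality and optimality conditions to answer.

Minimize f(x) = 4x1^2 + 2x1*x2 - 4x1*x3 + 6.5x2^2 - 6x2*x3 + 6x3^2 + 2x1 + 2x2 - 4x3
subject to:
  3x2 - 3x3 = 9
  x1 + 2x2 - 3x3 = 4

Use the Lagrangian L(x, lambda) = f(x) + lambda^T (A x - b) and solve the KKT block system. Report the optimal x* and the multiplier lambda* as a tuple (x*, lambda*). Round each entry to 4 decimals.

Form the Lagrangian:
  L(x, lambda) = (1/2) x^T Q x + c^T x + lambda^T (A x - b)
Stationarity (grad_x L = 0): Q x + c + A^T lambda = 0.
Primal feasibility: A x = b.

This gives the KKT block system:
  [ Q   A^T ] [ x     ]   [-c ]
  [ A    0  ] [ lambda ] = [ b ]

Solving the linear system:
  x*      = (-2.8824, 2.1176, -0.8824)
  lambda* = (-18.549, 13.2941)
  f(x*)   = 57.8824

x* = (-2.8824, 2.1176, -0.8824), lambda* = (-18.549, 13.2941)


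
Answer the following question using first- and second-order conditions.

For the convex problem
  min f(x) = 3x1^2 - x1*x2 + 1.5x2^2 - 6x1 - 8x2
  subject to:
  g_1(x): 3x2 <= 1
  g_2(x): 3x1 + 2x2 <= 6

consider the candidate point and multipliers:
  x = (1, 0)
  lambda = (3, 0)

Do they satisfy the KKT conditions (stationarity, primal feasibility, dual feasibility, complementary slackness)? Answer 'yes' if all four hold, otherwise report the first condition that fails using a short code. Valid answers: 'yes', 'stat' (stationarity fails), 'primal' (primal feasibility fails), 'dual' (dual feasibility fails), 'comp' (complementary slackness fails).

Gradient of f: grad f(x) = Q x + c = (0, -9)
Constraint values g_i(x) = a_i^T x - b_i:
  g_1((1, 0)) = -1
  g_2((1, 0)) = -3
Stationarity residual: grad f(x) + sum_i lambda_i a_i = (0, 0)
  -> stationarity OK
Primal feasibility (all g_i <= 0): OK
Dual feasibility (all lambda_i >= 0): OK
Complementary slackness (lambda_i * g_i(x) = 0 for all i): FAILS

Verdict: the first failing condition is complementary_slackness -> comp.

comp


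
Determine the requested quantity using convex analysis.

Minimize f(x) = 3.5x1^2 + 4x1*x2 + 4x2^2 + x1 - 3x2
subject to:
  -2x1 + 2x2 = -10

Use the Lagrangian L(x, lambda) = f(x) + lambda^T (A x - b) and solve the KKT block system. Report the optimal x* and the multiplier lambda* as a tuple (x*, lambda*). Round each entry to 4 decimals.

Form the Lagrangian:
  L(x, lambda) = (1/2) x^T Q x + c^T x + lambda^T (A x - b)
Stationarity (grad_x L = 0): Q x + c + A^T lambda = 0.
Primal feasibility: A x = b.

This gives the KKT block system:
  [ Q   A^T ] [ x     ]   [-c ]
  [ A    0  ] [ lambda ] = [ b ]

Solving the linear system:
  x*      = (2.6957, -2.3043)
  lambda* = (5.3261)
  f(x*)   = 31.4348

x* = (2.6957, -2.3043), lambda* = (5.3261)


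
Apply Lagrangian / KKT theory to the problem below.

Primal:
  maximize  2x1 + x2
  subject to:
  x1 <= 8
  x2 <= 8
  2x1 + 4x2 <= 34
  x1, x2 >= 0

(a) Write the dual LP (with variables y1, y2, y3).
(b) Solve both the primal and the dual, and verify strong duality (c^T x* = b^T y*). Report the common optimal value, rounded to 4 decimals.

The standard primal-dual pair for 'max c^T x s.t. A x <= b, x >= 0' is:
  Dual:  min b^T y  s.t.  A^T y >= c,  y >= 0.

So the dual LP is:
  minimize  8y1 + 8y2 + 34y3
  subject to:
    y1 + 2y3 >= 2
    y2 + 4y3 >= 1
    y1, y2, y3 >= 0

Solving the primal: x* = (8, 4.5).
  primal value c^T x* = 20.5.
Solving the dual: y* = (1.5, 0, 0.25).
  dual value b^T y* = 20.5.
Strong duality: c^T x* = b^T y*. Confirmed.

20.5


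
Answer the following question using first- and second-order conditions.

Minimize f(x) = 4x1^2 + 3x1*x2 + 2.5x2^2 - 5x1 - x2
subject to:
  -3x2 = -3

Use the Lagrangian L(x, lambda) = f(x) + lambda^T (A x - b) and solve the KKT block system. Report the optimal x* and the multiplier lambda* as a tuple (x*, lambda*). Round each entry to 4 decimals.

Form the Lagrangian:
  L(x, lambda) = (1/2) x^T Q x + c^T x + lambda^T (A x - b)
Stationarity (grad_x L = 0): Q x + c + A^T lambda = 0.
Primal feasibility: A x = b.

This gives the KKT block system:
  [ Q   A^T ] [ x     ]   [-c ]
  [ A    0  ] [ lambda ] = [ b ]

Solving the linear system:
  x*      = (0.25, 1)
  lambda* = (1.5833)
  f(x*)   = 1.25

x* = (0.25, 1), lambda* = (1.5833)


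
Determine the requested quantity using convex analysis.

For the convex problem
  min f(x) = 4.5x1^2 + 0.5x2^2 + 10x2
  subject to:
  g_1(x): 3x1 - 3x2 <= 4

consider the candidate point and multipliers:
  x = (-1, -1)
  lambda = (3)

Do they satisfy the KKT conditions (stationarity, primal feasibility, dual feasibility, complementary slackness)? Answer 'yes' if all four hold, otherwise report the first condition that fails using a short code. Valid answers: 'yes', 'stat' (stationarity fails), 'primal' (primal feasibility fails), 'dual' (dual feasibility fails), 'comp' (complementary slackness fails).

Gradient of f: grad f(x) = Q x + c = (-9, 9)
Constraint values g_i(x) = a_i^T x - b_i:
  g_1((-1, -1)) = -4
Stationarity residual: grad f(x) + sum_i lambda_i a_i = (0, 0)
  -> stationarity OK
Primal feasibility (all g_i <= 0): OK
Dual feasibility (all lambda_i >= 0): OK
Complementary slackness (lambda_i * g_i(x) = 0 for all i): FAILS

Verdict: the first failing condition is complementary_slackness -> comp.

comp


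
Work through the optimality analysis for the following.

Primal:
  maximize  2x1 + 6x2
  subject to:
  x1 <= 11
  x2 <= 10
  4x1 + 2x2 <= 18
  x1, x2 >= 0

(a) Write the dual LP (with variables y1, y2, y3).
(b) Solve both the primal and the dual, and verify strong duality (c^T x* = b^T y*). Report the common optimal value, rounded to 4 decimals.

The standard primal-dual pair for 'max c^T x s.t. A x <= b, x >= 0' is:
  Dual:  min b^T y  s.t.  A^T y >= c,  y >= 0.

So the dual LP is:
  minimize  11y1 + 10y2 + 18y3
  subject to:
    y1 + 4y3 >= 2
    y2 + 2y3 >= 6
    y1, y2, y3 >= 0

Solving the primal: x* = (0, 9).
  primal value c^T x* = 54.
Solving the dual: y* = (0, 0, 3).
  dual value b^T y* = 54.
Strong duality: c^T x* = b^T y*. Confirmed.

54


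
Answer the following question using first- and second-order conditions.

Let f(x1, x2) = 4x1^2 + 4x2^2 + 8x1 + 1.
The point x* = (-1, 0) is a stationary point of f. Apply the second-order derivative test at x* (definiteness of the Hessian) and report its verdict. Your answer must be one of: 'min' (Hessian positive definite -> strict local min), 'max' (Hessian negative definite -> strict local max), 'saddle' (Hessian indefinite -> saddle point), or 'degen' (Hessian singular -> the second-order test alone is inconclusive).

Compute the Hessian H = grad^2 f:
  H = [[8, 0], [0, 8]]
Verify stationarity: grad f(x*) = H x* + g = (0, 0).
Eigenvalues of H: 8, 8.
Both eigenvalues > 0, so H is positive definite -> x* is a strict local min.

min


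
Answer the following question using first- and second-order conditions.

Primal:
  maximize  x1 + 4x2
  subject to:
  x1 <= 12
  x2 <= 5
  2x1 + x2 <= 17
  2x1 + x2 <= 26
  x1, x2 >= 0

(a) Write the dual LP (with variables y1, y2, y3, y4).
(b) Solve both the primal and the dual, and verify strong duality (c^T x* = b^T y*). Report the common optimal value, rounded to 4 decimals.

The standard primal-dual pair for 'max c^T x s.t. A x <= b, x >= 0' is:
  Dual:  min b^T y  s.t.  A^T y >= c,  y >= 0.

So the dual LP is:
  minimize  12y1 + 5y2 + 17y3 + 26y4
  subject to:
    y1 + 2y3 + 2y4 >= 1
    y2 + y3 + y4 >= 4
    y1, y2, y3, y4 >= 0

Solving the primal: x* = (6, 5).
  primal value c^T x* = 26.
Solving the dual: y* = (0, 3.5, 0.5, 0).
  dual value b^T y* = 26.
Strong duality: c^T x* = b^T y*. Confirmed.

26


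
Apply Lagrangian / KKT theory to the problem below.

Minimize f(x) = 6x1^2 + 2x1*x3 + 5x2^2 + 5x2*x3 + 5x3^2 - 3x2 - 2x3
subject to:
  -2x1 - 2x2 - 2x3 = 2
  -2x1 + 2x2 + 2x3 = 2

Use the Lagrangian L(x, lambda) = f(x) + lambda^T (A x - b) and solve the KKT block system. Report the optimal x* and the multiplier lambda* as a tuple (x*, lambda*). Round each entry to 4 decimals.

Form the Lagrangian:
  L(x, lambda) = (1/2) x^T Q x + c^T x + lambda^T (A x - b)
Stationarity (grad_x L = 0): Q x + c + A^T lambda = 0.
Primal feasibility: A x = b.

This gives the KKT block system:
  [ Q   A^T ] [ x     ]   [-c ]
  [ A    0  ] [ lambda ] = [ b ]

Solving the linear system:
  x*      = (-1, -0.1, 0.1)
  lambda* = (-3.825, -2.075)
  f(x*)   = 5.95

x* = (-1, -0.1, 0.1), lambda* = (-3.825, -2.075)


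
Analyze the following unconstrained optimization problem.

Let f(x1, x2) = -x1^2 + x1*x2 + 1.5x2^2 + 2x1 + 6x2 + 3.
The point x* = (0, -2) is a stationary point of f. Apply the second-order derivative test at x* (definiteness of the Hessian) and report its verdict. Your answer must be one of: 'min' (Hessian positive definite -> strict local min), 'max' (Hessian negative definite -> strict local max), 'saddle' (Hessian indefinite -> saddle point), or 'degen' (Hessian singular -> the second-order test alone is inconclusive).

Compute the Hessian H = grad^2 f:
  H = [[-2, 1], [1, 3]]
Verify stationarity: grad f(x*) = H x* + g = (0, 0).
Eigenvalues of H: -2.1926, 3.1926.
Eigenvalues have mixed signs, so H is indefinite -> x* is a saddle point.

saddle


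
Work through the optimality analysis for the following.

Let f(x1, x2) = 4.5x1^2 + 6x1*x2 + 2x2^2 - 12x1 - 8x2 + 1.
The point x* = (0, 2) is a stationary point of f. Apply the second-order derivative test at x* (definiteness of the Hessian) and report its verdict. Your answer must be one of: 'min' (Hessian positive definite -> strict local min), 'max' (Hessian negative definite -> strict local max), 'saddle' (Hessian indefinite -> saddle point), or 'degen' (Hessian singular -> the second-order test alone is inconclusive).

Compute the Hessian H = grad^2 f:
  H = [[9, 6], [6, 4]]
Verify stationarity: grad f(x*) = H x* + g = (0, 0).
Eigenvalues of H: 0, 13.
H has a zero eigenvalue (singular; positive semidefinite but not definite), so H is neither positive definite, negative definite, nor indefinite. The second-order test alone is inconclusive -> degen.
(Indeed, f is constant along the null direction of H through x*, so x* is not a strict local extremum.)

degen


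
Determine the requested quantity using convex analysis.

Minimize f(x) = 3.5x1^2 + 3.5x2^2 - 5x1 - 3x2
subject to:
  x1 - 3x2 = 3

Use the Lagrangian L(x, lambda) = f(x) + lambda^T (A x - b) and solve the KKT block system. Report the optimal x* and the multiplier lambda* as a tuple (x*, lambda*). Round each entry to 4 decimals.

Form the Lagrangian:
  L(x, lambda) = (1/2) x^T Q x + c^T x + lambda^T (A x - b)
Stationarity (grad_x L = 0): Q x + c + A^T lambda = 0.
Primal feasibility: A x = b.

This gives the KKT block system:
  [ Q   A^T ] [ x     ]   [-c ]
  [ A    0  ] [ lambda ] = [ b ]

Solving the linear system:
  x*      = (1.0714, -0.6429)
  lambda* = (-2.5)
  f(x*)   = 2.0357

x* = (1.0714, -0.6429), lambda* = (-2.5)


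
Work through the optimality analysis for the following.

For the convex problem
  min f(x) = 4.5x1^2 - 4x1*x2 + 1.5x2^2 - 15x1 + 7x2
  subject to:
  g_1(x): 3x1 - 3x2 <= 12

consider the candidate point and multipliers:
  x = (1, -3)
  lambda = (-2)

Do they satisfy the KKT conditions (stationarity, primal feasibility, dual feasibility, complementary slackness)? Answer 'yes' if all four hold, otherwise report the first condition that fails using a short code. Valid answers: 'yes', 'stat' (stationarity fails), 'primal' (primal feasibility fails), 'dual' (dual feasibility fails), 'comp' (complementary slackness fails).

Gradient of f: grad f(x) = Q x + c = (6, -6)
Constraint values g_i(x) = a_i^T x - b_i:
  g_1((1, -3)) = 0
Stationarity residual: grad f(x) + sum_i lambda_i a_i = (0, 0)
  -> stationarity OK
Primal feasibility (all g_i <= 0): OK
Dual feasibility (all lambda_i >= 0): FAILS
Complementary slackness (lambda_i * g_i(x) = 0 for all i): OK

Verdict: the first failing condition is dual_feasibility -> dual.

dual


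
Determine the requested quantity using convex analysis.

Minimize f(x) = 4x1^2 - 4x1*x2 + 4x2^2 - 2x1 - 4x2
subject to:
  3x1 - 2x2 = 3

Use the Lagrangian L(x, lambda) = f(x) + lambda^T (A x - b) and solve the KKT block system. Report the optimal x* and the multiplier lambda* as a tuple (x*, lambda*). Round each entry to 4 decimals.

Form the Lagrangian:
  L(x, lambda) = (1/2) x^T Q x + c^T x + lambda^T (A x - b)
Stationarity (grad_x L = 0): Q x + c + A^T lambda = 0.
Primal feasibility: A x = b.

This gives the KKT block system:
  [ Q   A^T ] [ x     ]   [-c ]
  [ A    0  ] [ lambda ] = [ b ]

Solving the linear system:
  x*      = (1.4286, 0.6429)
  lambda* = (-2.2857)
  f(x*)   = 0.7143

x* = (1.4286, 0.6429), lambda* = (-2.2857)


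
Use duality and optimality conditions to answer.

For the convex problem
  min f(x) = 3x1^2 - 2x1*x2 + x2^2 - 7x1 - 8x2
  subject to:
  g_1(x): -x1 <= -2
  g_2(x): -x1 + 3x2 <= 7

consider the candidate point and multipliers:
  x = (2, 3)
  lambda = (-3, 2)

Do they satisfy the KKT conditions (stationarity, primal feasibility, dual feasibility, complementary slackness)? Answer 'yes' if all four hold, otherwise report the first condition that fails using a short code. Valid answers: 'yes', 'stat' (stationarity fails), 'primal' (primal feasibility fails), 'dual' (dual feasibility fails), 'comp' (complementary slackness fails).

Gradient of f: grad f(x) = Q x + c = (-1, -6)
Constraint values g_i(x) = a_i^T x - b_i:
  g_1((2, 3)) = 0
  g_2((2, 3)) = 0
Stationarity residual: grad f(x) + sum_i lambda_i a_i = (0, 0)
  -> stationarity OK
Primal feasibility (all g_i <= 0): OK
Dual feasibility (all lambda_i >= 0): FAILS
Complementary slackness (lambda_i * g_i(x) = 0 for all i): OK

Verdict: the first failing condition is dual_feasibility -> dual.

dual


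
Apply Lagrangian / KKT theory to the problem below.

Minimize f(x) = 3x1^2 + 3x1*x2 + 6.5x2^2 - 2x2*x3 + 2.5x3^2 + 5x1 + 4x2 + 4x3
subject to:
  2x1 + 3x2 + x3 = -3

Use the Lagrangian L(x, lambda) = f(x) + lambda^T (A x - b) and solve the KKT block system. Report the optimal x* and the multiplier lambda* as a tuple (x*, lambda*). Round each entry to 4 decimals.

Form the Lagrangian:
  L(x, lambda) = (1/2) x^T Q x + c^T x + lambda^T (A x - b)
Stationarity (grad_x L = 0): Q x + c + A^T lambda = 0.
Primal feasibility: A x = b.

This gives the KKT block system:
  [ Q   A^T ] [ x     ]   [-c ]
  [ A    0  ] [ lambda ] = [ b ]

Solving the linear system:
  x*      = (-0.663, -0.2639, -0.8825)
  lambda* = (-0.1153)
  f(x*)   = -4.1231

x* = (-0.663, -0.2639, -0.8825), lambda* = (-0.1153)


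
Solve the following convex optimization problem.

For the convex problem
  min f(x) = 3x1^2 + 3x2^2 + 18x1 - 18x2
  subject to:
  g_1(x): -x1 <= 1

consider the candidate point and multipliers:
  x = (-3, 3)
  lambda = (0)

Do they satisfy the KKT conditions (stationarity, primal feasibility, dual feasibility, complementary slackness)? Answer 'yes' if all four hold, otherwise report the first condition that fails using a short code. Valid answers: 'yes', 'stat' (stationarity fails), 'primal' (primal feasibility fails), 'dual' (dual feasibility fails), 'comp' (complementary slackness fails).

Gradient of f: grad f(x) = Q x + c = (0, 0)
Constraint values g_i(x) = a_i^T x - b_i:
  g_1((-3, 3)) = 2
Stationarity residual: grad f(x) + sum_i lambda_i a_i = (0, 0)
  -> stationarity OK
Primal feasibility (all g_i <= 0): FAILS
Dual feasibility (all lambda_i >= 0): OK
Complementary slackness (lambda_i * g_i(x) = 0 for all i): OK

Verdict: the first failing condition is primal_feasibility -> primal.

primal


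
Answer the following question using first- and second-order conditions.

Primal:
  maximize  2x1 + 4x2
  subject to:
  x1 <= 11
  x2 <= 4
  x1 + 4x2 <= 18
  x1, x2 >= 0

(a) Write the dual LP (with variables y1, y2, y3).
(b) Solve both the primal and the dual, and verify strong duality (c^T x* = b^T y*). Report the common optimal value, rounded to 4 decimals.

The standard primal-dual pair for 'max c^T x s.t. A x <= b, x >= 0' is:
  Dual:  min b^T y  s.t.  A^T y >= c,  y >= 0.

So the dual LP is:
  minimize  11y1 + 4y2 + 18y3
  subject to:
    y1 + y3 >= 2
    y2 + 4y3 >= 4
    y1, y2, y3 >= 0

Solving the primal: x* = (11, 1.75).
  primal value c^T x* = 29.
Solving the dual: y* = (1, 0, 1).
  dual value b^T y* = 29.
Strong duality: c^T x* = b^T y*. Confirmed.

29


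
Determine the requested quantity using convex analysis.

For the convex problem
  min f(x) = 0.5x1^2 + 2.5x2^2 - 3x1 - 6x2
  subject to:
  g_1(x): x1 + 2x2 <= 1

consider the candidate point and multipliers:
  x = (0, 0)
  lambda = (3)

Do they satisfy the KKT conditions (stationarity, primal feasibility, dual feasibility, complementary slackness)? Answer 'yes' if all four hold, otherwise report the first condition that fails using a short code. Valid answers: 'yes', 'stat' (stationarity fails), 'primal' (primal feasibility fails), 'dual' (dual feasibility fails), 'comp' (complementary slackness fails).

Gradient of f: grad f(x) = Q x + c = (-3, -6)
Constraint values g_i(x) = a_i^T x - b_i:
  g_1((0, 0)) = -1
Stationarity residual: grad f(x) + sum_i lambda_i a_i = (0, 0)
  -> stationarity OK
Primal feasibility (all g_i <= 0): OK
Dual feasibility (all lambda_i >= 0): OK
Complementary slackness (lambda_i * g_i(x) = 0 for all i): FAILS

Verdict: the first failing condition is complementary_slackness -> comp.

comp
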